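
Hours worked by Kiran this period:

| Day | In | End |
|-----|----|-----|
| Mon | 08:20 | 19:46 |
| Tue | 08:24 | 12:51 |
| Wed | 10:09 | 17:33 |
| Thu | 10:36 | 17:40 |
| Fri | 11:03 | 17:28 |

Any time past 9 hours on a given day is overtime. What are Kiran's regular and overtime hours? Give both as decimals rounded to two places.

Mon: 08:20–19:46 = 11 h 26 min
Tue: 08:24–12:51 = 4 h 27 min
Wed: 10:09–17:33 = 7 h 24 min
Thu: 10:36–17:40 = 7 h 4 min
Fri: 11:03–17:28 = 6 h 25 min
Mon reg 9 h 0 min / OT 2 h 26 min; Tue reg 4 h 27 min / OT 0 h 0 min; Wed reg 7 h 24 min / OT 0 h 0 min; Thu reg 7 h 4 min / OT 0 h 0 min; Fri reg 6 h 25 min / OT 0 h 0 min.
Totals: regular 34 h 20 min, overtime 2 h 26 min.

Regular 34.33 hours, overtime 2.43 hours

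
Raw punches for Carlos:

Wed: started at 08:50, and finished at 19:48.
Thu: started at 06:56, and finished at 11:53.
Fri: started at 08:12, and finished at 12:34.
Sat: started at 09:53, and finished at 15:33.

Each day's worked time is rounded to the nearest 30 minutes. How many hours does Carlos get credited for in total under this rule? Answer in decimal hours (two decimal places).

26.00 hours

Wed: 08:50–19:48 = 10 h 58 min → rounds to 11 h 0 min
Thu: 06:56–11:53 = 4 h 57 min → rounds to 5 h 0 min
Fri: 08:12–12:34 = 4 h 22 min → rounds to 4 h 30 min
Sat: 09:53–15:33 = 5 h 40 min → rounds to 5 h 30 min
Total credited: 26 h 0 min.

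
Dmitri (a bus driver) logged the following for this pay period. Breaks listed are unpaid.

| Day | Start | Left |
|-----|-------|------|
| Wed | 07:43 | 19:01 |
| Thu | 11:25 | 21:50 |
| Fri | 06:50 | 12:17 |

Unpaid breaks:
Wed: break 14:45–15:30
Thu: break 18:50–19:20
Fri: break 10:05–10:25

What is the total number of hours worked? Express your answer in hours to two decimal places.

Wed: 07:43–19:01 = 11 h 18 min; less 45 min break → 10 h 33 min
Thu: 11:25–21:50 = 10 h 25 min; less 30 min break → 9 h 55 min
Fri: 06:50–12:17 = 5 h 27 min; less 20 min break → 5 h 7 min
Total: 10 h 33 min + 9 h 55 min + 5 h 7 min = 25 h 35 min.

25.58 hours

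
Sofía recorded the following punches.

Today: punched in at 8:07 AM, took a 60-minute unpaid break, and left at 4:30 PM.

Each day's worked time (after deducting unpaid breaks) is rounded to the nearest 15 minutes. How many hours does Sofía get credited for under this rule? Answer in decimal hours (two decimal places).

Today: 8:07 AM–4:30 PM = 8 h 23 min − 60 min = 7 h 23 min → rounds to 7 h 30 min

7.50 hours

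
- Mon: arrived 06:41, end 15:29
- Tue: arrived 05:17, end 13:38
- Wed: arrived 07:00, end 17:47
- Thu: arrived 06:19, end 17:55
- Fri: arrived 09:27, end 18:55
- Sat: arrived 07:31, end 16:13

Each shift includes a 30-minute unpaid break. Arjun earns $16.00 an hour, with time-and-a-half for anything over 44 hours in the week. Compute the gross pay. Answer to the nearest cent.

$960.80

Mon: 06:41–15:29 = 8 h 48 min; less 30 min break → 8 h 18 min
Tue: 05:17–13:38 = 8 h 21 min; less 30 min break → 7 h 51 min
Wed: 07:00–17:47 = 10 h 47 min; less 30 min break → 10 h 17 min
Thu: 06:19–17:55 = 11 h 36 min; less 30 min break → 11 h 6 min
Fri: 09:27–18:55 = 9 h 28 min; less 30 min break → 8 h 58 min
Sat: 07:31–16:13 = 8 h 42 min; less 30 min break → 8 h 12 min
Total worked: 54 h 42 min = 3282 min.
Regular 44 h 0 min = 2640 min at $16.00/h; overtime 10 h 42 min = 642 min at $24.00/h.
Pay = (2640 × $16.00 + 642 × $24.00) ÷ 60 = $960.80.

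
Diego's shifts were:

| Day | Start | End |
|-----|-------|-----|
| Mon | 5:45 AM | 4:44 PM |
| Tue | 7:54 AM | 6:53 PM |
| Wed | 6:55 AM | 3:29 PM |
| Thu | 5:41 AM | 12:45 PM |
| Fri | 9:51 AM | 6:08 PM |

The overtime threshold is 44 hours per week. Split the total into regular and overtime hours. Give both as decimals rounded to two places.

Mon: 5:45 AM–4:44 PM = 10 h 59 min
Tue: 7:54 AM–6:53 PM = 10 h 59 min
Wed: 6:55 AM–3:29 PM = 8 h 34 min
Thu: 5:41 AM–12:45 PM = 7 h 4 min
Fri: 9:51 AM–6:08 PM = 8 h 17 min
Total worked: 45 h 53 min = 45.88 h.
Threshold 44 h → overtime 1 h 53 min, regular 44 h 0 min.

Regular 44.00 hours, overtime 1.88 hours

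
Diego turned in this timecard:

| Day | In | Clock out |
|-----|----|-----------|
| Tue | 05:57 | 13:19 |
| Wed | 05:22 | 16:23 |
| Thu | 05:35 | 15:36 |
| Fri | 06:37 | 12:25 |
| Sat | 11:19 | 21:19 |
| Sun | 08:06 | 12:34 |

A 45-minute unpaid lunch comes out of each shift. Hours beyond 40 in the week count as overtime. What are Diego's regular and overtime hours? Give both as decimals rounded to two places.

Regular 40.00 hours, overtime 4.17 hours

Tue: 05:57–13:19 = 7 h 22 min; less 45 min break → 6 h 37 min
Wed: 05:22–16:23 = 11 h 1 min; less 45 min break → 10 h 16 min
Thu: 05:35–15:36 = 10 h 1 min; less 45 min break → 9 h 16 min
Fri: 06:37–12:25 = 5 h 48 min; less 45 min break → 5 h 3 min
Sat: 11:19–21:19 = 10 h 0 min; less 45 min break → 9 h 15 min
Sun: 08:06–12:34 = 4 h 28 min; less 45 min break → 3 h 43 min
Total worked: 44 h 10 min = 44.17 h.
Threshold 40 h → overtime 4 h 10 min, regular 40 h 0 min.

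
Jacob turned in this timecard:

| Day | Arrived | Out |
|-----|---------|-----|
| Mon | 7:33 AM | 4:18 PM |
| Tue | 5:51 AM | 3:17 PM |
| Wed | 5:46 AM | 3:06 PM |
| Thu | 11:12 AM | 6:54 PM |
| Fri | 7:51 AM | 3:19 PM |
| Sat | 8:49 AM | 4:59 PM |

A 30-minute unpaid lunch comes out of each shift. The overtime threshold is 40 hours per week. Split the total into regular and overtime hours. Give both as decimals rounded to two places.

Mon: 7:33 AM–4:18 PM = 8 h 45 min; less 30 min break → 8 h 15 min
Tue: 5:51 AM–3:17 PM = 9 h 26 min; less 30 min break → 8 h 56 min
Wed: 5:46 AM–3:06 PM = 9 h 20 min; less 30 min break → 8 h 50 min
Thu: 11:12 AM–6:54 PM = 7 h 42 min; less 30 min break → 7 h 12 min
Fri: 7:51 AM–3:19 PM = 7 h 28 min; less 30 min break → 6 h 58 min
Sat: 8:49 AM–4:59 PM = 8 h 10 min; less 30 min break → 7 h 40 min
Total worked: 47 h 51 min = 47.85 h.
Threshold 40 h → overtime 7 h 51 min, regular 40 h 0 min.

Regular 40.00 hours, overtime 7.85 hours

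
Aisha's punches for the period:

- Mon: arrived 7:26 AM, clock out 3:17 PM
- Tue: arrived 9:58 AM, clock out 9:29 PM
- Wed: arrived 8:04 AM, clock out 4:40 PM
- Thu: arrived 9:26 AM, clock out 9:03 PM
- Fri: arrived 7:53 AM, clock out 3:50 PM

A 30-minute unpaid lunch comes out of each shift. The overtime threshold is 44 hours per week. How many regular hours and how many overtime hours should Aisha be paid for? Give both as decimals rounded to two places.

Mon: 7:26 AM–3:17 PM = 7 h 51 min; less 30 min break → 7 h 21 min
Tue: 9:58 AM–9:29 PM = 11 h 31 min; less 30 min break → 11 h 1 min
Wed: 8:04 AM–4:40 PM = 8 h 36 min; less 30 min break → 8 h 6 min
Thu: 9:26 AM–9:03 PM = 11 h 37 min; less 30 min break → 11 h 7 min
Fri: 7:53 AM–3:50 PM = 7 h 57 min; less 30 min break → 7 h 27 min
Total worked: 45 h 2 min = 45.03 h.
Threshold 44 h → overtime 1 h 2 min, regular 44 h 0 min.

Regular 44.00 hours, overtime 1.03 hours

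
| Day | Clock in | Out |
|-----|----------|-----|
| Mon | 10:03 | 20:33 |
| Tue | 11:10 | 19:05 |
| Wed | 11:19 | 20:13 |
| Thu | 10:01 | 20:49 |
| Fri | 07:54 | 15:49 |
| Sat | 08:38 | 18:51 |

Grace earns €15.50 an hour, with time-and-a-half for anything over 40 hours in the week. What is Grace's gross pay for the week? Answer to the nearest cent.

€997.81

Mon: 10:03–20:33 = 10 h 30 min
Tue: 11:10–19:05 = 7 h 55 min
Wed: 11:19–20:13 = 8 h 54 min
Thu: 10:01–20:49 = 10 h 48 min
Fri: 07:54–15:49 = 7 h 55 min
Sat: 08:38–18:51 = 10 h 13 min
Total worked: 56 h 15 min = 3375 min.
Regular 40 h 0 min = 2400 min at €15.50/h; overtime 16 h 15 min = 975 min at €23.25/h.
Pay = (2400 × €15.50 + 975 × €23.25) ÷ 60 = €997.81.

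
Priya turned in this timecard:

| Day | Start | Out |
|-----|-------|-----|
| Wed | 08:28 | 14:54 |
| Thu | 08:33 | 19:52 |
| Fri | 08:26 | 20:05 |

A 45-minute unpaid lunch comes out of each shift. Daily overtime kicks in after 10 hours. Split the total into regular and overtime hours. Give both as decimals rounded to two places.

Regular 25.68 hours, overtime 1.47 hours

Wed: 08:28–14:54 = 6 h 26 min; less 45 min break → 5 h 41 min
Thu: 08:33–19:52 = 11 h 19 min; less 45 min break → 10 h 34 min
Fri: 08:26–20:05 = 11 h 39 min; less 45 min break → 10 h 54 min
Wed reg 5 h 41 min / OT 0 h 0 min; Thu reg 10 h 0 min / OT 0 h 34 min; Fri reg 10 h 0 min / OT 0 h 54 min.
Totals: regular 25 h 41 min, overtime 1 h 28 min.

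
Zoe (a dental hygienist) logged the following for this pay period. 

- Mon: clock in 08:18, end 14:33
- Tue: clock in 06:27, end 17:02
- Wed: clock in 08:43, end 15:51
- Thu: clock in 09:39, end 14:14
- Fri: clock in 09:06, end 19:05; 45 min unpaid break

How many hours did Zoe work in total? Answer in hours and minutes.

Mon: 08:18–14:33 = 6 h 15 min
Tue: 06:27–17:02 = 10 h 35 min
Wed: 08:43–15:51 = 7 h 8 min
Thu: 09:39–14:14 = 4 h 35 min
Fri: 09:06–19:05 = 9 h 59 min; less 45 min break → 9 h 14 min
Total: 6 h 15 min + 10 h 35 min + 7 h 8 min + 4 h 35 min + 9 h 14 min = 37 h 47 min.

37 h 47 min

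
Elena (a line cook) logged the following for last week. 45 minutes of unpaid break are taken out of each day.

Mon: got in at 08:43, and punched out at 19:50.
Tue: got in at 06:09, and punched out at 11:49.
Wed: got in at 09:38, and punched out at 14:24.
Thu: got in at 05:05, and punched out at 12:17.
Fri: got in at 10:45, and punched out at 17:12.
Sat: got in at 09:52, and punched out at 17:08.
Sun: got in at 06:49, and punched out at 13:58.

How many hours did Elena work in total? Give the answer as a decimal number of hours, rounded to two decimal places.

44.37 hours

Mon: 08:43–19:50 = 11 h 7 min; less 45 min break → 10 h 22 min
Tue: 06:09–11:49 = 5 h 40 min; less 45 min break → 4 h 55 min
Wed: 09:38–14:24 = 4 h 46 min; less 45 min break → 4 h 1 min
Thu: 05:05–12:17 = 7 h 12 min; less 45 min break → 6 h 27 min
Fri: 10:45–17:12 = 6 h 27 min; less 45 min break → 5 h 42 min
Sat: 09:52–17:08 = 7 h 16 min; less 45 min break → 6 h 31 min
Sun: 06:49–13:58 = 7 h 9 min; less 45 min break → 6 h 24 min
Total: 10 h 22 min + 4 h 55 min + 4 h 1 min + 6 h 27 min + 5 h 42 min + 6 h 31 min + 6 h 24 min = 44 h 22 min.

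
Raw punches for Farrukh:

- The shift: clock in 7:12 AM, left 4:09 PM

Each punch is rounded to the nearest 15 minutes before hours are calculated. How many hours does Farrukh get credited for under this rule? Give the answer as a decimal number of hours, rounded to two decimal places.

The shift: in 7:12 AM→7:15 AM, out 4:09 PM→4:15 PM; 9 h 0 min

9.00 hours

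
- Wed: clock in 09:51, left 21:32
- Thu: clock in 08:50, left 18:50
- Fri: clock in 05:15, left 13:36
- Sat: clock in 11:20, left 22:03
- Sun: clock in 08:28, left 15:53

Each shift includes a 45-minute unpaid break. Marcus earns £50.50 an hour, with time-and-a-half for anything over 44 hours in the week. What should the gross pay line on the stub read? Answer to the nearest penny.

Wed: 09:51–21:32 = 11 h 41 min; less 45 min break → 10 h 56 min
Thu: 08:50–18:50 = 10 h 0 min; less 45 min break → 9 h 15 min
Fri: 05:15–13:36 = 8 h 21 min; less 45 min break → 7 h 36 min
Sat: 11:20–22:03 = 10 h 43 min; less 45 min break → 9 h 58 min
Sun: 08:28–15:53 = 7 h 25 min; less 45 min break → 6 h 40 min
Total worked: 44 h 25 min = 2665 min.
Regular 44 h 0 min = 2640 min at £50.50/h; overtime 0 h 25 min = 25 min at £75.75/h.
Pay = (2640 × £50.50 + 25 × £75.75) ÷ 60 = £2253.56.

£2253.56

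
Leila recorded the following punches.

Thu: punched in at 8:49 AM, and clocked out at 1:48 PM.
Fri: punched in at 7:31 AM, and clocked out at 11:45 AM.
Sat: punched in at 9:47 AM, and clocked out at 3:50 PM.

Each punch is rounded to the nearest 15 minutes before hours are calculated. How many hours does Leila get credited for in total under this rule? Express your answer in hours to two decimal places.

15.25 hours

Thu: in 8:49 AM→8:45 AM, out 1:48 PM→1:45 PM; 5 h 0 min
Fri: in 7:31 AM→7:30 AM, out 11:45 AM→11:45 AM; 4 h 15 min
Sat: in 9:47 AM→9:45 AM, out 3:50 PM→3:45 PM; 6 h 0 min
Total credited: 15 h 15 min.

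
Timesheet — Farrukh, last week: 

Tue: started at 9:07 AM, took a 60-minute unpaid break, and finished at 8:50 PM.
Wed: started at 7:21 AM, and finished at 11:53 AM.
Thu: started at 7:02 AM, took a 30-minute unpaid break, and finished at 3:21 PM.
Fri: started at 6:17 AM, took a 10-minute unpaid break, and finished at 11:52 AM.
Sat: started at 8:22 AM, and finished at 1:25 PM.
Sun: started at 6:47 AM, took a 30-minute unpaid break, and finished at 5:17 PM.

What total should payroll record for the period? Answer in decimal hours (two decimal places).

43.53 hours

Tue: 9:07 AM–8:50 PM = 11 h 43 min; less 60 min break → 10 h 43 min
Wed: 7:21 AM–11:53 AM = 4 h 32 min
Thu: 7:02 AM–3:21 PM = 8 h 19 min; less 30 min break → 7 h 49 min
Fri: 6:17 AM–11:52 AM = 5 h 35 min; less 10 min break → 5 h 25 min
Sat: 8:22 AM–1:25 PM = 5 h 3 min
Sun: 6:47 AM–5:17 PM = 10 h 30 min; less 30 min break → 10 h 0 min
Total: 10 h 43 min + 4 h 32 min + 7 h 49 min + 5 h 25 min + 5 h 3 min + 10 h 0 min = 43 h 32 min.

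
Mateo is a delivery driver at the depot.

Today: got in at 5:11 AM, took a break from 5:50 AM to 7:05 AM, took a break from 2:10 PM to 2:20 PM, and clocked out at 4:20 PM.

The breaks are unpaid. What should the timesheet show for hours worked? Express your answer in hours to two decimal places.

9.73 hours

Today: 5:11 AM–4:20 PM = 11 h 9 min; less 85 min break → 9 h 44 min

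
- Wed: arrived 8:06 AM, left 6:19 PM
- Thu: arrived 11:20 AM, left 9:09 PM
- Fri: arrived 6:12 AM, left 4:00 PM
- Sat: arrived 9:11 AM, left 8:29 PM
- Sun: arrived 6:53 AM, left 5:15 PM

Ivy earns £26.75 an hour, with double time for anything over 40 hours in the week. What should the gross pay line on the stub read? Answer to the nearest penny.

£1685.25

Wed: 8:06 AM–6:19 PM = 10 h 13 min
Thu: 11:20 AM–9:09 PM = 9 h 49 min
Fri: 6:12 AM–4:00 PM = 9 h 48 min
Sat: 9:11 AM–8:29 PM = 11 h 18 min
Sun: 6:53 AM–5:15 PM = 10 h 22 min
Total worked: 51 h 30 min = 3090 min.
Regular 40 h 0 min = 2400 min at £26.75/h; overtime 11 h 30 min = 690 min at £53.50/h.
Pay = (2400 × £26.75 + 690 × £53.50) ÷ 60 = £1685.25.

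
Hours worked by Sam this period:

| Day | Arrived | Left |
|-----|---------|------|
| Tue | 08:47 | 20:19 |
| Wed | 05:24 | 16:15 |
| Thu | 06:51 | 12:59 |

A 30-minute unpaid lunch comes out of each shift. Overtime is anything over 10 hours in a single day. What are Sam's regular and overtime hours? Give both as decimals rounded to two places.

Tue: 08:47–20:19 = 11 h 32 min; less 30 min break → 11 h 2 min
Wed: 05:24–16:15 = 10 h 51 min; less 30 min break → 10 h 21 min
Thu: 06:51–12:59 = 6 h 8 min; less 30 min break → 5 h 38 min
Tue reg 10 h 0 min / OT 1 h 2 min; Wed reg 10 h 0 min / OT 0 h 21 min; Thu reg 5 h 38 min / OT 0 h 0 min.
Totals: regular 25 h 38 min, overtime 1 h 23 min.

Regular 25.63 hours, overtime 1.38 hours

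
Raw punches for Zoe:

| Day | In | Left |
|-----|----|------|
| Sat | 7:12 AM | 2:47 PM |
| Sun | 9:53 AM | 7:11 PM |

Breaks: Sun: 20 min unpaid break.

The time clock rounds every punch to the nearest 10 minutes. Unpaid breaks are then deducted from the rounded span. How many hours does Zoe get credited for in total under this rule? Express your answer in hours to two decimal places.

16.67 hours

Sat: in 7:12 AM→7:10 AM, out 2:47 PM→2:50 PM; 7 h 40 min
Sun: in 9:53 AM→9:50 AM, out 7:11 PM→7:10 PM; 9 h 20 min − 20 min = 9 h 0 min
Total credited: 16 h 40 min.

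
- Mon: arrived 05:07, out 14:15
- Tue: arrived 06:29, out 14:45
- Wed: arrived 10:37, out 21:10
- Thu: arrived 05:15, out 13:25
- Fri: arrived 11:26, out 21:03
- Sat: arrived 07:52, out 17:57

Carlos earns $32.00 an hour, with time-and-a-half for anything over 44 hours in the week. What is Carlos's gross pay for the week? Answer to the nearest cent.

Mon: 05:07–14:15 = 9 h 8 min
Tue: 06:29–14:45 = 8 h 16 min
Wed: 10:37–21:10 = 10 h 33 min
Thu: 05:15–13:25 = 8 h 10 min
Fri: 11:26–21:03 = 9 h 37 min
Sat: 07:52–17:57 = 10 h 5 min
Total worked: 55 h 49 min = 3349 min.
Regular 44 h 0 min = 2640 min at $32.00/h; overtime 11 h 49 min = 709 min at $48.00/h.
Pay = (2640 × $32.00 + 709 × $48.00) ÷ 60 = $1975.20.

$1975.20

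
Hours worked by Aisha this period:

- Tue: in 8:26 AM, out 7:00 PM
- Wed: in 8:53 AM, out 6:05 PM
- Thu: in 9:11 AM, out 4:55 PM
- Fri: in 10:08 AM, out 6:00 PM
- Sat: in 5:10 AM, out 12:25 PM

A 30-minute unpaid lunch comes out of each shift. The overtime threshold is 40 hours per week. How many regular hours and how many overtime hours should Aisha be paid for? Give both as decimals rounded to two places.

Tue: 8:26 AM–7:00 PM = 10 h 34 min; less 30 min break → 10 h 4 min
Wed: 8:53 AM–6:05 PM = 9 h 12 min; less 30 min break → 8 h 42 min
Thu: 9:11 AM–4:55 PM = 7 h 44 min; less 30 min break → 7 h 14 min
Fri: 10:08 AM–6:00 PM = 7 h 52 min; less 30 min break → 7 h 22 min
Sat: 5:10 AM–12:25 PM = 7 h 15 min; less 30 min break → 6 h 45 min
Total worked: 40 h 7 min = 40.12 h.
Threshold 40 h → overtime 0 h 7 min, regular 40 h 0 min.

Regular 40.00 hours, overtime 0.12 hours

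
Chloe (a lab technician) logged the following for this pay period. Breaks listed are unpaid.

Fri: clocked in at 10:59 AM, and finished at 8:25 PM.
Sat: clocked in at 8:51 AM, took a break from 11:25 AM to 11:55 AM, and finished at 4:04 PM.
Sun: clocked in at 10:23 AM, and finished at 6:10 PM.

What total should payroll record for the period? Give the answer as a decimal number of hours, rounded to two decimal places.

23.93 hours

Fri: 10:59 AM–8:25 PM = 9 h 26 min
Sat: 8:51 AM–4:04 PM = 7 h 13 min; less 30 min break → 6 h 43 min
Sun: 10:23 AM–6:10 PM = 7 h 47 min
Total: 9 h 26 min + 6 h 43 min + 7 h 47 min = 23 h 56 min.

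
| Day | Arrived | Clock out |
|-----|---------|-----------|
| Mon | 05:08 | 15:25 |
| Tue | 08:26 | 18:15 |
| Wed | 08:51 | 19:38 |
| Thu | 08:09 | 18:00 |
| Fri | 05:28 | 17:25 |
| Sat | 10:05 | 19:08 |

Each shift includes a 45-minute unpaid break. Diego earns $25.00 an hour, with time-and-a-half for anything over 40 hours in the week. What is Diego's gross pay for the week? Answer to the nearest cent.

$1646.25

Mon: 05:08–15:25 = 10 h 17 min; less 45 min break → 9 h 32 min
Tue: 08:26–18:15 = 9 h 49 min; less 45 min break → 9 h 4 min
Wed: 08:51–19:38 = 10 h 47 min; less 45 min break → 10 h 2 min
Thu: 08:09–18:00 = 9 h 51 min; less 45 min break → 9 h 6 min
Fri: 05:28–17:25 = 11 h 57 min; less 45 min break → 11 h 12 min
Sat: 10:05–19:08 = 9 h 3 min; less 45 min break → 8 h 18 min
Total worked: 57 h 14 min = 3434 min.
Regular 40 h 0 min = 2400 min at $25.00/h; overtime 17 h 14 min = 1034 min at $37.50/h.
Pay = (2400 × $25.00 + 1034 × $37.50) ÷ 60 = $1646.25.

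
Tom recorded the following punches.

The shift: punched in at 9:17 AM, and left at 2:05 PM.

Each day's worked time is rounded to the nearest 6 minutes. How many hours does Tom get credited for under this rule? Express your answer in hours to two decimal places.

4.80 hours

The shift: 9:17 AM–2:05 PM = 4 h 48 min → rounds to 4 h 48 min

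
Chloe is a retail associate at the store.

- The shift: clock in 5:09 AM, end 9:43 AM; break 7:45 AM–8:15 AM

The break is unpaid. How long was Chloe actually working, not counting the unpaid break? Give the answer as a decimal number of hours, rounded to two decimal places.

4.07 hours

The shift: 5:09 AM–9:43 AM = 4 h 34 min; less 30 min break → 4 h 4 min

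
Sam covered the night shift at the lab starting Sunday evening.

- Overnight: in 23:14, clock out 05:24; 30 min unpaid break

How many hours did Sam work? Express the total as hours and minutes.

Overnight: 23:14 → midnight = 0 h 46 min; midnight → 05:24 = 5 h 24 min; span 6 h 10 min; less 30 min break → 5 h 40 min

5 h 40 min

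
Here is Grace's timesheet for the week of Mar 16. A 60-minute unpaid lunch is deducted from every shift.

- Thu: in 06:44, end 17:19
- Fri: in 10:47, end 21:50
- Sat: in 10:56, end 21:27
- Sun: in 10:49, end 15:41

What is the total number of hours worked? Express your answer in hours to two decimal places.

33.02 hours

Thu: 06:44–17:19 = 10 h 35 min; less 60 min break → 9 h 35 min
Fri: 10:47–21:50 = 11 h 3 min; less 60 min break → 10 h 3 min
Sat: 10:56–21:27 = 10 h 31 min; less 60 min break → 9 h 31 min
Sun: 10:49–15:41 = 4 h 52 min; less 60 min break → 3 h 52 min
Total: 9 h 35 min + 10 h 3 min + 9 h 31 min + 3 h 52 min = 33 h 1 min.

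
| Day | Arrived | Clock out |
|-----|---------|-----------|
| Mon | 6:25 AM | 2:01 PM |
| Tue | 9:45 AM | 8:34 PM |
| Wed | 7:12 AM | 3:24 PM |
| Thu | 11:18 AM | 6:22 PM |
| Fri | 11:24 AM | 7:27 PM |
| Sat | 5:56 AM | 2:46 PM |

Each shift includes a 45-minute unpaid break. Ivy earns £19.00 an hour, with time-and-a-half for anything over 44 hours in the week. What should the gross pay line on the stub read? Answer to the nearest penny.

£894.90

Mon: 6:25 AM–2:01 PM = 7 h 36 min; less 45 min break → 6 h 51 min
Tue: 9:45 AM–8:34 PM = 10 h 49 min; less 45 min break → 10 h 4 min
Wed: 7:12 AM–3:24 PM = 8 h 12 min; less 45 min break → 7 h 27 min
Thu: 11:18 AM–6:22 PM = 7 h 4 min; less 45 min break → 6 h 19 min
Fri: 11:24 AM–7:27 PM = 8 h 3 min; less 45 min break → 7 h 18 min
Sat: 5:56 AM–2:46 PM = 8 h 50 min; less 45 min break → 8 h 5 min
Total worked: 46 h 4 min = 2764 min.
Regular 44 h 0 min = 2640 min at £19.00/h; overtime 2 h 4 min = 124 min at £28.50/h.
Pay = (2640 × £19.00 + 124 × £28.50) ÷ 60 = £894.90.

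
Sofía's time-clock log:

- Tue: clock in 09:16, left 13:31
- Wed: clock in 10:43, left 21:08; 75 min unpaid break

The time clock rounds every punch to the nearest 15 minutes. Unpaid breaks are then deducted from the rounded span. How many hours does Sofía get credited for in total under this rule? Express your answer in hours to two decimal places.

Tue: in 09:16→09:15, out 13:31→13:30; 4 h 15 min
Wed: in 10:43→10:45, out 21:08→21:15; 10 h 30 min − 75 min = 9 h 15 min
Total credited: 13 h 30 min.

13.50 hours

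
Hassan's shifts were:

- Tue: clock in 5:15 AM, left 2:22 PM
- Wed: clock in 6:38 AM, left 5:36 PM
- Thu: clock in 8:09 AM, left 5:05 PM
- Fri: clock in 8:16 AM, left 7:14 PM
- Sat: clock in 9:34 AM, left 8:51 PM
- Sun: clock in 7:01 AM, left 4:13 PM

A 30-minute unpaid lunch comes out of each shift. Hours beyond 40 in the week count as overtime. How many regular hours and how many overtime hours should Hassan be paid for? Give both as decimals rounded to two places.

Regular 40.00 hours, overtime 17.47 hours

Tue: 5:15 AM–2:22 PM = 9 h 7 min; less 30 min break → 8 h 37 min
Wed: 6:38 AM–5:36 PM = 10 h 58 min; less 30 min break → 10 h 28 min
Thu: 8:09 AM–5:05 PM = 8 h 56 min; less 30 min break → 8 h 26 min
Fri: 8:16 AM–7:14 PM = 10 h 58 min; less 30 min break → 10 h 28 min
Sat: 9:34 AM–8:51 PM = 11 h 17 min; less 30 min break → 10 h 47 min
Sun: 7:01 AM–4:13 PM = 9 h 12 min; less 30 min break → 8 h 42 min
Total worked: 57 h 28 min = 57.47 h.
Threshold 40 h → overtime 17 h 28 min, regular 40 h 0 min.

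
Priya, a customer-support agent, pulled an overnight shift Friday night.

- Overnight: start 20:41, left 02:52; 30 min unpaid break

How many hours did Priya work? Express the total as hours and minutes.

Overnight: 20:41 → midnight = 3 h 19 min; midnight → 02:52 = 2 h 52 min; span 6 h 11 min; less 30 min break → 5 h 41 min

5 h 41 min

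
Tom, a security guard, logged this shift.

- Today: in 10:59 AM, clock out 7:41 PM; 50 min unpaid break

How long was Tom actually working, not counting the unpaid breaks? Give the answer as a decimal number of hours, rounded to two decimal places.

7.87 hours

Today: 10:59 AM–7:41 PM = 8 h 42 min; less 50 min break → 7 h 52 min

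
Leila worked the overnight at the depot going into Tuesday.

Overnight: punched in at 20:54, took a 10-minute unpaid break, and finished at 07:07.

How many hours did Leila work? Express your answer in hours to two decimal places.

10.05 hours

Overnight: 20:54 → midnight = 3 h 6 min; midnight → 07:07 = 7 h 7 min; span 10 h 13 min; less 10 min break → 10 h 3 min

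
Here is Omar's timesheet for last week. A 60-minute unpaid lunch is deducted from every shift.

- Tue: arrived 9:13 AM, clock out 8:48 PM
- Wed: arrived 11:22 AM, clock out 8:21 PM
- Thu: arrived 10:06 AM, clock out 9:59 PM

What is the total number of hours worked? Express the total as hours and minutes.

29 h 27 min

Tue: 9:13 AM–8:48 PM = 11 h 35 min; less 60 min break → 10 h 35 min
Wed: 11:22 AM–8:21 PM = 8 h 59 min; less 60 min break → 7 h 59 min
Thu: 10:06 AM–9:59 PM = 11 h 53 min; less 60 min break → 10 h 53 min
Total: 10 h 35 min + 7 h 59 min + 10 h 53 min = 29 h 27 min.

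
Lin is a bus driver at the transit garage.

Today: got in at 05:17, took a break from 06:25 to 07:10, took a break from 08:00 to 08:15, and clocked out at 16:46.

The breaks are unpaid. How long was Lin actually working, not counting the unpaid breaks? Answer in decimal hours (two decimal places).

10.48 hours

Today: 05:17–16:46 = 11 h 29 min; less 60 min break → 10 h 29 min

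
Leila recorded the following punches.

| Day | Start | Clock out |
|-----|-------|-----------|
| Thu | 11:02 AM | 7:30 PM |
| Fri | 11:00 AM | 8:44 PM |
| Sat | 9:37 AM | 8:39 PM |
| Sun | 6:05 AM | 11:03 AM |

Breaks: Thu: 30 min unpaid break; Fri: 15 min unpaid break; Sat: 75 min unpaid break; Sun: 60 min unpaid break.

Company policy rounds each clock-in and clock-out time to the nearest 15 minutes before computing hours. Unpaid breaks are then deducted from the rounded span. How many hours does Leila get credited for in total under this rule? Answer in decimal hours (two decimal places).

Thu: in 11:02 AM→11:00 AM, out 7:30 PM→7:30 PM; 8 h 30 min − 30 min = 8 h 0 min
Fri: in 11:00 AM→11:00 AM, out 8:44 PM→8:45 PM; 9 h 45 min − 15 min = 9 h 30 min
Sat: in 9:37 AM→9:30 AM, out 8:39 PM→8:45 PM; 11 h 15 min − 75 min = 10 h 0 min
Sun: in 6:05 AM→6:00 AM, out 11:03 AM→11:00 AM; 5 h 0 min − 60 min = 4 h 0 min
Total credited: 31 h 30 min.

31.50 hours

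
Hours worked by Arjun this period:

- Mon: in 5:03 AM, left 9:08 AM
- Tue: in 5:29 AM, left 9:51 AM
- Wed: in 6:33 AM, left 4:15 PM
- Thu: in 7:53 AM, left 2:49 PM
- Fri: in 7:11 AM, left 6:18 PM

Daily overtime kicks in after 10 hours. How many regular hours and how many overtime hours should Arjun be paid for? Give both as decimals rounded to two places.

Mon: 5:03 AM–9:08 AM = 4 h 5 min
Tue: 5:29 AM–9:51 AM = 4 h 22 min
Wed: 6:33 AM–4:15 PM = 9 h 42 min
Thu: 7:53 AM–2:49 PM = 6 h 56 min
Fri: 7:11 AM–6:18 PM = 11 h 7 min
Mon reg 4 h 5 min / OT 0 h 0 min; Tue reg 4 h 22 min / OT 0 h 0 min; Wed reg 9 h 42 min / OT 0 h 0 min; Thu reg 6 h 56 min / OT 0 h 0 min; Fri reg 10 h 0 min / OT 1 h 7 min.
Totals: regular 35 h 5 min, overtime 1 h 7 min.

Regular 35.08 hours, overtime 1.12 hours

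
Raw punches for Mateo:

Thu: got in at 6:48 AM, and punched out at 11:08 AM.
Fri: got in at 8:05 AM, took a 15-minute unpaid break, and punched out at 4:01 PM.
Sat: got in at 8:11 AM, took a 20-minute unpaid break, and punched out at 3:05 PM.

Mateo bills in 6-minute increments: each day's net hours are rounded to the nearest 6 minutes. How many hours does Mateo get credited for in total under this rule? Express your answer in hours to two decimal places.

Thu: 6:48 AM–11:08 AM = 4 h 20 min → rounds to 4 h 18 min
Fri: 8:05 AM–4:01 PM = 7 h 56 min − 15 min = 7 h 41 min → rounds to 7 h 42 min
Sat: 8:11 AM–3:05 PM = 6 h 54 min − 20 min = 6 h 34 min → rounds to 6 h 36 min
Total credited: 18 h 36 min.

18.60 hours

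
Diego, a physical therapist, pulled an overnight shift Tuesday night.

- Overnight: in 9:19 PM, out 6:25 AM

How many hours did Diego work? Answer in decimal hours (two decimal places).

9.10 hours

Overnight: 9:19 PM → midnight = 2 h 41 min; midnight → 6:25 AM = 6 h 25 min; span 9 h 6 min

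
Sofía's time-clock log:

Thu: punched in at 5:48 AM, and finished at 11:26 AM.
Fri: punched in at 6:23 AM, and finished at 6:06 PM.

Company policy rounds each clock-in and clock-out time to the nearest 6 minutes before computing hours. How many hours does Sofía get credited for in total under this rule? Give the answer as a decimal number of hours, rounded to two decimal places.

17.30 hours

Thu: in 5:48 AM→5:48 AM, out 11:26 AM→11:24 AM; 5 h 36 min
Fri: in 6:23 AM→6:24 AM, out 6:06 PM→6:06 PM; 11 h 42 min
Total credited: 17 h 18 min.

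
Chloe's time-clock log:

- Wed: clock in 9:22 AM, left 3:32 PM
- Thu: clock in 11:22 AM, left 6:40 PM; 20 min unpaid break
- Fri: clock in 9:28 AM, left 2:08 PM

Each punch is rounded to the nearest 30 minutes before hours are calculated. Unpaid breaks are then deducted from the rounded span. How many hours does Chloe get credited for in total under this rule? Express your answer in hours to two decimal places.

Wed: in 9:22 AM→9:30 AM, out 3:32 PM→3:30 PM; 6 h 0 min
Thu: in 11:22 AM→11:30 AM, out 6:40 PM→6:30 PM; 7 h 0 min − 20 min = 6 h 40 min
Fri: in 9:28 AM→9:30 AM, out 2:08 PM→2:00 PM; 4 h 30 min
Total credited: 17 h 10 min.

17.17 hours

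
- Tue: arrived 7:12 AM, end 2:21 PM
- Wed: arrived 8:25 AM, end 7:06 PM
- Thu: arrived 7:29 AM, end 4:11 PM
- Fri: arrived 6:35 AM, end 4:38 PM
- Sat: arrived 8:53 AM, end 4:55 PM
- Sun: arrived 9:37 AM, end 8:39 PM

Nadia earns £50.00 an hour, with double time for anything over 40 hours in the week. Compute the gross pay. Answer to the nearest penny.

£3565.00

Tue: 7:12 AM–2:21 PM = 7 h 9 min
Wed: 8:25 AM–7:06 PM = 10 h 41 min
Thu: 7:29 AM–4:11 PM = 8 h 42 min
Fri: 6:35 AM–4:38 PM = 10 h 3 min
Sat: 8:53 AM–4:55 PM = 8 h 2 min
Sun: 9:37 AM–8:39 PM = 11 h 2 min
Total worked: 55 h 39 min = 3339 min.
Regular 40 h 0 min = 2400 min at £50.00/h; overtime 15 h 39 min = 939 min at £100.00/h.
Pay = (2400 × £50.00 + 939 × £100.00) ÷ 60 = £3565.00.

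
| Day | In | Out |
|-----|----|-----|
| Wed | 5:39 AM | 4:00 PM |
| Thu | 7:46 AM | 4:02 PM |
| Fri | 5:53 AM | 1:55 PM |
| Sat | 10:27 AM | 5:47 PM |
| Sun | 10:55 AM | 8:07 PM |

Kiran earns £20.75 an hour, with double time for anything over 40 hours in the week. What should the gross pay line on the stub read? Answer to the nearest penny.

£962.11

Wed: 5:39 AM–4:00 PM = 10 h 21 min
Thu: 7:46 AM–4:02 PM = 8 h 16 min
Fri: 5:53 AM–1:55 PM = 8 h 2 min
Sat: 10:27 AM–5:47 PM = 7 h 20 min
Sun: 10:55 AM–8:07 PM = 9 h 12 min
Total worked: 43 h 11 min = 2591 min.
Regular 40 h 0 min = 2400 min at £20.75/h; overtime 3 h 11 min = 191 min at £41.50/h.
Pay = (2400 × £20.75 + 191 × £41.50) ÷ 60 = £962.11.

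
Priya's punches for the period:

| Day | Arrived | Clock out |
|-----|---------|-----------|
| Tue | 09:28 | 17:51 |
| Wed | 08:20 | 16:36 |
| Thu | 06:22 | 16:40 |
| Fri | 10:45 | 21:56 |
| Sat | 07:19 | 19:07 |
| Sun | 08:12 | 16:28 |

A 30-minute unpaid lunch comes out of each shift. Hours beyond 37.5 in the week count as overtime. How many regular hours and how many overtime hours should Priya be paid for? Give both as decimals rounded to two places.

Tue: 09:28–17:51 = 8 h 23 min; less 30 min break → 7 h 53 min
Wed: 08:20–16:36 = 8 h 16 min; less 30 min break → 7 h 46 min
Thu: 06:22–16:40 = 10 h 18 min; less 30 min break → 9 h 48 min
Fri: 10:45–21:56 = 11 h 11 min; less 30 min break → 10 h 41 min
Sat: 07:19–19:07 = 11 h 48 min; less 30 min break → 11 h 18 min
Sun: 08:12–16:28 = 8 h 16 min; less 30 min break → 7 h 46 min
Total worked: 55 h 12 min = 55.20 h.
Threshold 37.5 h → overtime 17 h 42 min, regular 37 h 30 min.

Regular 37.50 hours, overtime 17.70 hours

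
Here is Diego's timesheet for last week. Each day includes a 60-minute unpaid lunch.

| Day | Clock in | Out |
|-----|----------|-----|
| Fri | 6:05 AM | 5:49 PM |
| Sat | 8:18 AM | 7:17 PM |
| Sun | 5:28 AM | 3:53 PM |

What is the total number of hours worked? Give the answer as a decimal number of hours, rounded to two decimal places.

Fri: 6:05 AM–5:49 PM = 11 h 44 min; less 60 min break → 10 h 44 min
Sat: 8:18 AM–7:17 PM = 10 h 59 min; less 60 min break → 9 h 59 min
Sun: 5:28 AM–3:53 PM = 10 h 25 min; less 60 min break → 9 h 25 min
Total: 10 h 44 min + 9 h 59 min + 9 h 25 min = 30 h 8 min.

30.13 hours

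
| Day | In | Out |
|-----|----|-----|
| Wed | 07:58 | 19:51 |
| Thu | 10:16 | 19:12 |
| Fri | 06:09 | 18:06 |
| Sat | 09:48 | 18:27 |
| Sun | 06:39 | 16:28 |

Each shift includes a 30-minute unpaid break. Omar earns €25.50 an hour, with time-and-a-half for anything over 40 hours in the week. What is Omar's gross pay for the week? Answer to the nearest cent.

€1354.05

Wed: 07:58–19:51 = 11 h 53 min; less 30 min break → 11 h 23 min
Thu: 10:16–19:12 = 8 h 56 min; less 30 min break → 8 h 26 min
Fri: 06:09–18:06 = 11 h 57 min; less 30 min break → 11 h 27 min
Sat: 09:48–18:27 = 8 h 39 min; less 30 min break → 8 h 9 min
Sun: 06:39–16:28 = 9 h 49 min; less 30 min break → 9 h 19 min
Total worked: 48 h 44 min = 2924 min.
Regular 40 h 0 min = 2400 min at €25.50/h; overtime 8 h 44 min = 524 min at €38.25/h.
Pay = (2400 × €25.50 + 524 × €38.25) ÷ 60 = €1354.05.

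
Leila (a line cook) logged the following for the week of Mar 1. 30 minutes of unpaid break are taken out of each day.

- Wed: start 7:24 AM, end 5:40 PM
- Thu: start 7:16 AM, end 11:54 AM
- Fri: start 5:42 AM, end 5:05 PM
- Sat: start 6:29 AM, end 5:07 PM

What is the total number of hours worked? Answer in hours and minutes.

Wed: 7:24 AM–5:40 PM = 10 h 16 min; less 30 min break → 9 h 46 min
Thu: 7:16 AM–11:54 AM = 4 h 38 min; less 30 min break → 4 h 8 min
Fri: 5:42 AM–5:05 PM = 11 h 23 min; less 30 min break → 10 h 53 min
Sat: 6:29 AM–5:07 PM = 10 h 38 min; less 30 min break → 10 h 8 min
Total: 9 h 46 min + 4 h 8 min + 10 h 53 min + 10 h 8 min = 34 h 55 min.

34 h 55 min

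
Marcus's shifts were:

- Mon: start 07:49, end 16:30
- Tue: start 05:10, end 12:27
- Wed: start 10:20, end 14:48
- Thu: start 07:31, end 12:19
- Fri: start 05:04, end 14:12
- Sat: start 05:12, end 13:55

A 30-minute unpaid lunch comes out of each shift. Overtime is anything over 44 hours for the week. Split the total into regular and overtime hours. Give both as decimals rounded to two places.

Mon: 07:49–16:30 = 8 h 41 min; less 30 min break → 8 h 11 min
Tue: 05:10–12:27 = 7 h 17 min; less 30 min break → 6 h 47 min
Wed: 10:20–14:48 = 4 h 28 min; less 30 min break → 3 h 58 min
Thu: 07:31–12:19 = 4 h 48 min; less 30 min break → 4 h 18 min
Fri: 05:04–14:12 = 9 h 8 min; less 30 min break → 8 h 38 min
Sat: 05:12–13:55 = 8 h 43 min; less 30 min break → 8 h 13 min
Total worked: 40 h 5 min = 40.08 h.
Threshold 44 h → overtime 0 h 0 min, regular 40 h 5 min.

Regular 40.08 hours, overtime 0.00 hours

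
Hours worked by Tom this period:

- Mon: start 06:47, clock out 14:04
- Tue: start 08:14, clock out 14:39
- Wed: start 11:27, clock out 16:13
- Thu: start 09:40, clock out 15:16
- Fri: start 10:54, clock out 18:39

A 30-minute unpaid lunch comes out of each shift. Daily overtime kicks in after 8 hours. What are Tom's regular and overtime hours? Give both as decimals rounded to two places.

Regular 29.32 hours, overtime 0.00 hours

Mon: 06:47–14:04 = 7 h 17 min; less 30 min break → 6 h 47 min
Tue: 08:14–14:39 = 6 h 25 min; less 30 min break → 5 h 55 min
Wed: 11:27–16:13 = 4 h 46 min; less 30 min break → 4 h 16 min
Thu: 09:40–15:16 = 5 h 36 min; less 30 min break → 5 h 6 min
Fri: 10:54–18:39 = 7 h 45 min; less 30 min break → 7 h 15 min
Mon reg 6 h 47 min / OT 0 h 0 min; Tue reg 5 h 55 min / OT 0 h 0 min; Wed reg 4 h 16 min / OT 0 h 0 min; Thu reg 5 h 6 min / OT 0 h 0 min; Fri reg 7 h 15 min / OT 0 h 0 min.
Totals: regular 29 h 19 min, overtime 0 h 0 min.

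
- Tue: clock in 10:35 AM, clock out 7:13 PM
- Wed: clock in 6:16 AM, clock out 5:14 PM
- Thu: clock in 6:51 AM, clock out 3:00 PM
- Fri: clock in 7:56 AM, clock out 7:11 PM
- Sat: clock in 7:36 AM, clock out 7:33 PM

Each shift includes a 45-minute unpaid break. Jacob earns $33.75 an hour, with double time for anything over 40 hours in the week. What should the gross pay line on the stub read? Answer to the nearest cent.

Tue: 10:35 AM–7:13 PM = 8 h 38 min; less 45 min break → 7 h 53 min
Wed: 6:16 AM–5:14 PM = 10 h 58 min; less 45 min break → 10 h 13 min
Thu: 6:51 AM–3:00 PM = 8 h 9 min; less 45 min break → 7 h 24 min
Fri: 7:56 AM–7:11 PM = 11 h 15 min; less 45 min break → 10 h 30 min
Sat: 7:36 AM–7:33 PM = 11 h 57 min; less 45 min break → 11 h 12 min
Total worked: 47 h 12 min = 2832 min.
Regular 40 h 0 min = 2400 min at $33.75/h; overtime 7 h 12 min = 432 min at $67.50/h.
Pay = (2400 × $33.75 + 432 × $67.50) ÷ 60 = $1836.00.

$1836.00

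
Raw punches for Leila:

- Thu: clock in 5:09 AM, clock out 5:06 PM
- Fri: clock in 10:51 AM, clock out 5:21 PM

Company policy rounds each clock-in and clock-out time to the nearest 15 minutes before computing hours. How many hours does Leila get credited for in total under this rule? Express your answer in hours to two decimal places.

18.25 hours

Thu: in 5:09 AM→5:15 AM, out 5:06 PM→5:00 PM; 11 h 45 min
Fri: in 10:51 AM→10:45 AM, out 5:21 PM→5:15 PM; 6 h 30 min
Total credited: 18 h 15 min.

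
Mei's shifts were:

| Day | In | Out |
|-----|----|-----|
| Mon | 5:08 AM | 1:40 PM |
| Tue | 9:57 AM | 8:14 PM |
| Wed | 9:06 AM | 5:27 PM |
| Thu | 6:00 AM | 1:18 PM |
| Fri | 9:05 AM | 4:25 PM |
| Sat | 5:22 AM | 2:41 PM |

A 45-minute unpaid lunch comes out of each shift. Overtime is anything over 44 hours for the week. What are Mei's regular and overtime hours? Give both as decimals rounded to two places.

Mon: 5:08 AM–1:40 PM = 8 h 32 min; less 45 min break → 7 h 47 min
Tue: 9:57 AM–8:14 PM = 10 h 17 min; less 45 min break → 9 h 32 min
Wed: 9:06 AM–5:27 PM = 8 h 21 min; less 45 min break → 7 h 36 min
Thu: 6:00 AM–1:18 PM = 7 h 18 min; less 45 min break → 6 h 33 min
Fri: 9:05 AM–4:25 PM = 7 h 20 min; less 45 min break → 6 h 35 min
Sat: 5:22 AM–2:41 PM = 9 h 19 min; less 45 min break → 8 h 34 min
Total worked: 46 h 37 min = 46.62 h.
Threshold 44 h → overtime 2 h 37 min, regular 44 h 0 min.

Regular 44.00 hours, overtime 2.62 hours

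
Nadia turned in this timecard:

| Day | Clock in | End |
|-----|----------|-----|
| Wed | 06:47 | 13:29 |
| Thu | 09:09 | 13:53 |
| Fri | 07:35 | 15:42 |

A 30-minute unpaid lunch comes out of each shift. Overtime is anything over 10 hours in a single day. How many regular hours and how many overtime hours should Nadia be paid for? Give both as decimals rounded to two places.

Wed: 06:47–13:29 = 6 h 42 min; less 30 min break → 6 h 12 min
Thu: 09:09–13:53 = 4 h 44 min; less 30 min break → 4 h 14 min
Fri: 07:35–15:42 = 8 h 7 min; less 30 min break → 7 h 37 min
Wed reg 6 h 12 min / OT 0 h 0 min; Thu reg 4 h 14 min / OT 0 h 0 min; Fri reg 7 h 37 min / OT 0 h 0 min.
Totals: regular 18 h 3 min, overtime 0 h 0 min.

Regular 18.05 hours, overtime 0.00 hours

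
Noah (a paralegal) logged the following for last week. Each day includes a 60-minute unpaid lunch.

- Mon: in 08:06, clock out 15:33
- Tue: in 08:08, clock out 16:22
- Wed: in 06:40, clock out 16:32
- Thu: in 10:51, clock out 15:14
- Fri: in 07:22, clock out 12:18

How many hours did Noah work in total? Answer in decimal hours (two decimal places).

Mon: 08:06–15:33 = 7 h 27 min; less 60 min break → 6 h 27 min
Tue: 08:08–16:22 = 8 h 14 min; less 60 min break → 7 h 14 min
Wed: 06:40–16:32 = 9 h 52 min; less 60 min break → 8 h 52 min
Thu: 10:51–15:14 = 4 h 23 min; less 60 min break → 3 h 23 min
Fri: 07:22–12:18 = 4 h 56 min; less 60 min break → 3 h 56 min
Total: 6 h 27 min + 7 h 14 min + 8 h 52 min + 3 h 23 min + 3 h 56 min = 29 h 52 min.

29.87 hours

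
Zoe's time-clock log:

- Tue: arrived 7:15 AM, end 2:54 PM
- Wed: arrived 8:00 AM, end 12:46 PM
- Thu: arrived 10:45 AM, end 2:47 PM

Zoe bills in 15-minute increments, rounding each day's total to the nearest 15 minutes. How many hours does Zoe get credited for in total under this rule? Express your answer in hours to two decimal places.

Tue: 7:15 AM–2:54 PM = 7 h 39 min → rounds to 7 h 45 min
Wed: 8:00 AM–12:46 PM = 4 h 46 min → rounds to 4 h 45 min
Thu: 10:45 AM–2:47 PM = 4 h 2 min → rounds to 4 h 0 min
Total credited: 16 h 30 min.

16.50 hours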